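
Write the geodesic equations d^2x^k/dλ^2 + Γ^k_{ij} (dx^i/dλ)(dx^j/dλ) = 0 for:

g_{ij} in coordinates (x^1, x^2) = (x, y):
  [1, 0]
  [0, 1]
Geodesic equation: d^2x^k/dλ^2 + Γ^k_{ij} (dx^i/dλ)(dx^j/dλ) = 0.
All Christoffel symbols vanish, so the geodesics are straight lines:
d^2x/dλ^2 = 0
d^2y/dλ^2 = 0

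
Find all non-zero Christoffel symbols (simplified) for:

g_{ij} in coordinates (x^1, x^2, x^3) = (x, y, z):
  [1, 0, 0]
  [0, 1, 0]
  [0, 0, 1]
Using Γ^k_{ij} = (1/2) g^{km} (∂_i g_{mj} + ∂_j g_{mi} - ∂_m g_{ij}); the metric is diagonal, so only the m = k term contributes.
Every metric component is constant, so all ∂_m g_{ij} = 0 and every Christoffel symbol vanishes.
All Christoffel symbols are zero.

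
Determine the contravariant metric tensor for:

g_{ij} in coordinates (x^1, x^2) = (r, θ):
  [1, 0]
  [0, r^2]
The metric is diagonal, so g^{ij} is diagonal with entries 1/g_{ii}: diag(1, 1/(r^2)).
g^{ij}:
  [1, 0]
  [0, 1/r^2]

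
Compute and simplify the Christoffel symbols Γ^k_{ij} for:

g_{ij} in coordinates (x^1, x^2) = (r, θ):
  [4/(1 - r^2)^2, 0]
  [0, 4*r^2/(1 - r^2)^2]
Using Γ^k_{ij} = (1/2) g^{km} (∂_i g_{mj} + ∂_j g_{mi} - ∂_m g_{ij}); the metric is diagonal, so only the m = k term contributes.
Non-zero symbols (using the symmetry Γ^k_{ij} = Γ^k_{ji}):
Γ^r_{r r} = (1/2) g^{rr} (∂_r g_{rr} + ∂_r g_{rr} - ∂_r g_{rr}) = (1/2)((1 - r^2)^2/4)((16*r/(1 - r^2)^3) + (16*r/(1 - r^2)^3) - (16*r/(1 - r^2)^3)) = 2*r/(1 - r^2)
Γ^r_{θ θ} = (1/2) g^{rr} (∂_θ g_{rθ} + ∂_θ g_{rθ} - ∂_r g_{θθ}) = (1/2)((1 - r^2)^2/4)((0) + (0) - (-8*(r^3 + r)/(r^2 - 1)^3)) = (r^3 + r)/(r^2 - 1)
Γ^θ_{r θ} = (1/2) g^{θθ} (∂_r g_{θθ} + ∂_θ g_{θr} - ∂_θ g_{rθ}) = (1/2)((1 - r^2)^2/(4*r^2))((-8*(r^3 + r)/(r^2 - 1)^3) + (0) - (0)) = (-r^2 - 1)/(r^3 - r)
All other Christoffel symbols are zero.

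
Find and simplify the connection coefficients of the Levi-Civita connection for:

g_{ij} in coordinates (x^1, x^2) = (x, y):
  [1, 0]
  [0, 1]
Using Γ^k_{ij} = (1/2) g^{km} (∂_i g_{mj} + ∂_j g_{mi} - ∂_m g_{ij}); the metric is diagonal, so only the m = k term contributes.
Every metric component is constant, so all ∂_m g_{ij} = 0 and every Christoffel symbol vanishes.
All Christoffel symbols are zero.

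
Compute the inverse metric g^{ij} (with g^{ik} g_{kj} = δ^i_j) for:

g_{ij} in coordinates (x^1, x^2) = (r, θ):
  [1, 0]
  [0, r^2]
The metric is diagonal, so g^{ij} is diagonal with entries 1/g_{ii}: diag(1, 1/(r^2)).
g^{ij}:
  [1, 0]
  [0, 1/r^2]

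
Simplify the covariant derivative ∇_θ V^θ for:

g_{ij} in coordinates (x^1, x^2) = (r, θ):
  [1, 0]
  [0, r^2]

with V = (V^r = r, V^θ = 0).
Non-zero Christoffel symbols:
Γ^r_{θ θ} = -r
Γ^θ_{r θ} = 1/r
∇_θ V^θ = ∂_θ V^θ + Γ^θ_{θ j} V^j
  = (0) + (1/r)(r) + (0)(0)
  = 1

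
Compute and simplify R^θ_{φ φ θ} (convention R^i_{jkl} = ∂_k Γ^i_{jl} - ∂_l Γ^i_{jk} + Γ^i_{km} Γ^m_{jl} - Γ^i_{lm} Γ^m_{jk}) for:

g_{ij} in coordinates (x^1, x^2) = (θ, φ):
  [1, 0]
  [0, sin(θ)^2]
Non-zero Christoffel symbols (Γ^k_{ij} = Γ^k_{ji}):
Γ^θ_{φ φ} = -sin(2*θ)/2
Γ^φ_{θ φ} = 1/tan(θ)
R^θ_{φ φ θ} = ∂_φ Γ^θ_{φ θ} - ∂_θ Γ^θ_{φ φ} + Γ^θ_{φ m} Γ^m_{φ θ} - Γ^θ_{θ m} Γ^m_{φ φ}
  = (0) - (-cos(2*θ)) + (-cos(θ)^2) - (0) = -sin(θ)^2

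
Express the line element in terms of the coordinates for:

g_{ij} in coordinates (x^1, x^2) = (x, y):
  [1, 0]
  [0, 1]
ds^2 = g_{ij} dx^i dx^j; only the non-zero components contribute.
ds^2 = dx^2 + dy^2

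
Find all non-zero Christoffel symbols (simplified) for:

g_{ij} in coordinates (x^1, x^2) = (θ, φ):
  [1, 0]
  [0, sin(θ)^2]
Using Γ^k_{ij} = (1/2) g^{km} (∂_i g_{mj} + ∂_j g_{mi} - ∂_m g_{ij}); the metric is diagonal, so only the m = k term contributes.
Non-zero symbols (using the symmetry Γ^k_{ij} = Γ^k_{ji}):
Γ^θ_{φ φ} = (1/2) g^{θθ} (∂_φ g_{θφ} + ∂_φ g_{θφ} - ∂_θ g_{φφ}) = (1/2)(1)((0) + (0) - (sin(2*θ))) = -sin(2*θ)/2
Γ^φ_{θ φ} = (1/2) g^{φφ} (∂_θ g_{φφ} + ∂_φ g_{φθ} - ∂_φ g_{θφ}) = (1/2)(1/sin(θ)^2)((sin(2*θ)) + (0) - (0)) = 1/tan(θ)
All other Christoffel symbols are zero.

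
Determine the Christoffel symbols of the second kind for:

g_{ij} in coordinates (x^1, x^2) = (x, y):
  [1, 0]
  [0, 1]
Using Γ^k_{ij} = (1/2) g^{km} (∂_i g_{mj} + ∂_j g_{mi} - ∂_m g_{ij}); the metric is diagonal, so only the m = k term contributes.
Every metric component is constant, so all ∂_m g_{ij} = 0 and every Christoffel symbol vanishes.
All Christoffel symbols are zero.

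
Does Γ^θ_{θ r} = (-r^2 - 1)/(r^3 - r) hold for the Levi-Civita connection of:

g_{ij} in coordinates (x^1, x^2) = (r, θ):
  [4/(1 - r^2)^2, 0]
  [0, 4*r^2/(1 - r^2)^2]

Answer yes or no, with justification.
Γ^θ_{θ r} = (1/2) g^{θθ} (∂_θ g_{θr} + ∂_r g_{θθ} - ∂_θ g_{θr}) = (1/2)((1 - r^2)^2/(4*r^2))((0) + (-8*(r^3 + r)/(r^2 - 1)^3) - (0)) = (-r^2 - 1)/(r^3 - r)
This equals the proposed value (-r^2 - 1)/(r^3 - r).
Yes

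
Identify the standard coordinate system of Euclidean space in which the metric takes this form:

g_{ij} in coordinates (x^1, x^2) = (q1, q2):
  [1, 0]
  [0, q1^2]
The line element ds^2 = dq1^2 + q1^2 dq2^2 is dr^2 + r^2 dθ^2 with q1 = r, q2 = θ.
polar coordinates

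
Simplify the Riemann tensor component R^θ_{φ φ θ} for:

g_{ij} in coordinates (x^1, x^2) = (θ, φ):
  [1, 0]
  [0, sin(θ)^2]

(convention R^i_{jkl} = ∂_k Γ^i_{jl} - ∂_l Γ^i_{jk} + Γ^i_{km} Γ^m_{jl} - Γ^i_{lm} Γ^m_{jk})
Non-zero Christoffel symbols (Γ^k_{ij} = Γ^k_{ji}):
Γ^θ_{φ φ} = -sin(2*θ)/2
Γ^φ_{θ φ} = 1/tan(θ)
R^θ_{φ φ θ} = ∂_φ Γ^θ_{φ θ} - ∂_θ Γ^θ_{φ φ} + Γ^θ_{φ m} Γ^m_{φ θ} - Γ^θ_{θ m} Γ^m_{φ φ}
  = (0) - (-cos(2*θ)) + (-cos(θ)^2) - (0) = -sin(θ)^2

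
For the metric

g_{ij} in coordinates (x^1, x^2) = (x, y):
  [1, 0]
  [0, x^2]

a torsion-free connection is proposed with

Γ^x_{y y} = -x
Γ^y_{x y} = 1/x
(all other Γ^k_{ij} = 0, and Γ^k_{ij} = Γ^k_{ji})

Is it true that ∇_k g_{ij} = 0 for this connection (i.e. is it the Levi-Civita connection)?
Using ∇_k g_{ij} = ∂_k g_{ij} - Γ^m_{ki} g_{mj} - Γ^m_{kj} g_{im}:
e.g. ∇_x g_{yy} = (2*x) - (x) - (x) = 0
Every component ∇_k g_{ij} vanishes: the connection is metric compatible.
Yes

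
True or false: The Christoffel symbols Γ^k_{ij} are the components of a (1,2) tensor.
Under a change of coordinates Γ picks up an inhomogeneous term ∂²x/∂x'∂x'; e.g. Γ = 0 in Cartesian coordinates but Γ^r_{θθ} = -r in polar coordinates on the same flat plane.
False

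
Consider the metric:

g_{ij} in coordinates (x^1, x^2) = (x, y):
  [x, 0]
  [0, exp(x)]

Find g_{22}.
With x^1 = x, x^2 = y, g_{22} = g_{yy} is the row-2, column-2 entry of the matrix.
g_{22} = exp(x)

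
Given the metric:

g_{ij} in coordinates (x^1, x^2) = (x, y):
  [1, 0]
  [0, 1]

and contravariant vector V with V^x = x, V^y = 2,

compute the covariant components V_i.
V_i = g_{ij} V^j:
V_x = (1)(x) + (0)(2) = x
V_y = (0)(x) + (1)(2) = 2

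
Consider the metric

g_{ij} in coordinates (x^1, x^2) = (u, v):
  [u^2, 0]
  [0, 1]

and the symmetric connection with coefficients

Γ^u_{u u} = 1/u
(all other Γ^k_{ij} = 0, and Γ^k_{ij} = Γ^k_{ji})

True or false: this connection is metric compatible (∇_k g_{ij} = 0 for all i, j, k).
Using ∇_k g_{ij} = ∂_k g_{ij} - Γ^m_{ki} g_{mj} - Γ^m_{kj} g_{im}:
e.g. ∇_u g_{uu} = (2*u) - (u) - (u) = 0
Every component ∇_k g_{ij} vanishes: the connection is metric compatible.
True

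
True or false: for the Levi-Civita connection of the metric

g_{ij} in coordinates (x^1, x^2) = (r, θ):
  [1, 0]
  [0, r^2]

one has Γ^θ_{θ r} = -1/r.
Γ^θ_{θ r} = (1/2) g^{θθ} (∂_θ g_{θr} + ∂_r g_{θθ} - ∂_θ g_{θr}) = (1/2)(1/r^2)((0) + (2*r) - (0)) = 1/r
This differs from the proposed value -1/r.
False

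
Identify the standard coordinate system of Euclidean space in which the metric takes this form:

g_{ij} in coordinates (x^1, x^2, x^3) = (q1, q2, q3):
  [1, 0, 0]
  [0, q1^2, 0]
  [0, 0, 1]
The line element ds^2 = dq1^2 + q1^2 dq2^2 + dq3^2 is dr^2 + r^2 dθ^2 + dz^2 with q1 = r, q2 = θ, q3 = z.
cylindrical coordinates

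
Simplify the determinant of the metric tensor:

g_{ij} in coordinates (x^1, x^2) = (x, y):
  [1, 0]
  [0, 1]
For a 2×2 metric: det(g) = g_{11}·g_{22} - g_{12}·g_{21}
= (1)·(1) - (0)·(0)
= 1 - 0
det(g) = 1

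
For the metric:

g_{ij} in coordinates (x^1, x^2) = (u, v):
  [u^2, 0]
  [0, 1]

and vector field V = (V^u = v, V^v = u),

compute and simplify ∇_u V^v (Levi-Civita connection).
Non-zero Christoffel symbols:
Γ^u_{u u} = 1/u
∇_u V^v = ∂_u V^v + Γ^v_{u j} V^j
  = (1) + (0)(v) + (0)(u)
  = 1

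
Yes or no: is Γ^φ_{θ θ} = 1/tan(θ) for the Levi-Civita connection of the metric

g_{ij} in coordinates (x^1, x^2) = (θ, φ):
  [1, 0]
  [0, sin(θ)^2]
Γ^φ_{θ θ} = (1/2) g^{φφ} (∂_θ g_{φθ} + ∂_θ g_{φθ} - ∂_φ g_{θθ}) = (1/2)(1/sin(θ)^2)((0) + (0) - (0)) = 0
This differs from the proposed value 1/tan(θ).
No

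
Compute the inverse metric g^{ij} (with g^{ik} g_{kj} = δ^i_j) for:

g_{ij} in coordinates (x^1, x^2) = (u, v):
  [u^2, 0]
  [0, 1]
The metric is diagonal, so g^{ij} is diagonal with entries 1/g_{ii}: diag(1/(u^2), 1).
g^{ij}:
  [1/u^2, 0]
  [0, 1]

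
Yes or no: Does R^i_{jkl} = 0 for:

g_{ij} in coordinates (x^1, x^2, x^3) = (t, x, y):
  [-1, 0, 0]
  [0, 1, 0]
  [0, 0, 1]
All metric components are constant, so every Christoffel symbol vanishes and R^i_{jkl} = 0.
Yes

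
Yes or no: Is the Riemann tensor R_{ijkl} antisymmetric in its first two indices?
R_{ijkl} = -R_{jikl} (follows from metric compatibility).
Yes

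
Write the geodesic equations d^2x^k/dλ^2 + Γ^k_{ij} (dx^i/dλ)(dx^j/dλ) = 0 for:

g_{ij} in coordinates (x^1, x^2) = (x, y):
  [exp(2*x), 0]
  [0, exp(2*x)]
Geodesic equation: d^2x^k/dλ^2 + Γ^k_{ij} (dx^i/dλ)(dx^j/dλ) = 0.
Non-zero Christoffel symbols:
Γ^x_{x x} = 1
Γ^x_{y y} = -1
Γ^y_{x y} = 1
Substituting (the symmetric pair Γ^k_{ij}, Γ^k_{ji} combines into a factor 2):
d^2x/dλ^2 + (dx/dλ)^2 - (dy/dλ)^2 = 0
d^2y/dλ^2 + 2 (dx/dλ)(dy/dλ) = 0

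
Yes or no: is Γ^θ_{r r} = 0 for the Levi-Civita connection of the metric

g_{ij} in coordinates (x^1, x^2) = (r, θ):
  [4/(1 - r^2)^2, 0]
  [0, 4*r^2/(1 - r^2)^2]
Γ^θ_{r r} = (1/2) g^{θθ} (∂_r g_{θr} + ∂_r g_{θr} - ∂_θ g_{rr}) = (1/2)((1 - r^2)^2/(4*r^2))((0) + (0) - (0)) = 0
This equals the proposed value 0.
Yes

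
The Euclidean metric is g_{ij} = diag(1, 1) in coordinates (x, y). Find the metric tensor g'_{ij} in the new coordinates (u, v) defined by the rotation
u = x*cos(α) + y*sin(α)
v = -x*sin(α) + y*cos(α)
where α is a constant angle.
Invert the transformation: x = u*cos(α) - v*sin(α), y = u*sin(α) + v*cos(α)
g'_{ij} = (∂x^k/∂x'^i)(∂x^l/∂x'^j) g_{kl}; with g_{kl} = δ_{kl} this is Σ_k (∂x^k/∂x'^i)(∂x^k/∂x'^j).
Jacobian: ∂x/∂u = cos(α), ∂x/∂v = -sin(α), ∂y/∂u = sin(α), ∂y/∂v = cos(α)
g'_{uu} = (cos(α))(cos(α)) + (sin(α))(sin(α)) = 1
g'_{uv} = (cos(α))(-sin(α)) + (sin(α))(cos(α)) = 0
g'_{vv} = (-sin(α))(-sin(α)) + (cos(α))(cos(α)) = 1
g'_{ij} = diag(1, 1)
The Euclidean metric is invariant under rotations.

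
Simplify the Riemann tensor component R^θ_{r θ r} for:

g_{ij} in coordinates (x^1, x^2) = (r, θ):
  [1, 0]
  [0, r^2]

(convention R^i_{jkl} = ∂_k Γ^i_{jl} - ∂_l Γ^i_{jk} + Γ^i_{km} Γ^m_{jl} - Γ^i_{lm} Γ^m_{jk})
Non-zero Christoffel symbols (Γ^k_{ij} = Γ^k_{ji}):
Γ^r_{θ θ} = -r
Γ^θ_{r θ} = 1/r
R^θ_{r θ r} = ∂_θ Γ^θ_{r r} - ∂_r Γ^θ_{r θ} + Γ^θ_{θ m} Γ^m_{r r} - Γ^θ_{r m} Γ^m_{r θ}
  = (0) - (-1/r^2) + (0) - (1/r^2) = 0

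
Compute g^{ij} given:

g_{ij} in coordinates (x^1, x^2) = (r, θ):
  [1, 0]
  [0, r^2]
The metric is diagonal, so g^{ij} is diagonal with entries 1/g_{ii}: diag(1, 1/(r^2)).
g^{ij}:
  [1, 0]
  [0, 1/r^2]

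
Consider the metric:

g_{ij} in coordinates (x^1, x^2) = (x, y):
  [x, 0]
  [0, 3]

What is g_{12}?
With x^1 = x, x^2 = y, g_{12} = g_{xy} is the row-1, column-2 entry of the matrix.
g_{12} = 0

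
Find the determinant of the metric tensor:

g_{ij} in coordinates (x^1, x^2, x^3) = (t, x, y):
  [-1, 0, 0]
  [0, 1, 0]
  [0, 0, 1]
Diagonal metric: det(g) = g_{11}·g_{22}·g_{33}
= (-1)·(1)·(1)
det(g) = -1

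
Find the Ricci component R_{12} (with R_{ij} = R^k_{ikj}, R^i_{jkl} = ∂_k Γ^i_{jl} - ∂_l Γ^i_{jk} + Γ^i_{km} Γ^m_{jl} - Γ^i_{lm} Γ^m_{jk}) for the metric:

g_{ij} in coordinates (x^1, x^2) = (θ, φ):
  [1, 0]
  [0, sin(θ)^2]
Non-zero Christoffel symbols (Γ^k_{ij} = Γ^k_{ji}):
Γ^θ_{φ φ} = -sin(2*θ)/2
Γ^φ_{θ φ} = 1/tan(θ)
R^θ_{θ θ φ} = 0 (a repeated index in an antisymmetric pair)
R^φ_{θ φ φ} = 0 (a repeated index in an antisymmetric pair)
R_{θφ} = R^θ_{θ θ φ} + R^φ_{θ φ φ} = (0) + (0) = 0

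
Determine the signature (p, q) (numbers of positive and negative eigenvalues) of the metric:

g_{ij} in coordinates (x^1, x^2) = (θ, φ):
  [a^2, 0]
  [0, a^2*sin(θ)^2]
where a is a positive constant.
The metric is diagonal, so its eigenvalues are the diagonal entries: a^2, a^2*sin(θ)^2 (at a generic point, where coordinate-dependent entries are positive).
2 positive, 0 negative.
(2, 0) - Riemannian (positive definite)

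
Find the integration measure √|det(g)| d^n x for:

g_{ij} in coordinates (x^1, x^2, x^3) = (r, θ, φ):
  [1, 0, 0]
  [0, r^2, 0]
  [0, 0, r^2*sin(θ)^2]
det(g) = r^4*sin(θ)^2
√|det(g)| = r^2*sin(θ) (taking 0 < θ < π so that |sin(θ)| = sin(θ))
Volume element: dV = r^2*sin(θ) dr dθ dφ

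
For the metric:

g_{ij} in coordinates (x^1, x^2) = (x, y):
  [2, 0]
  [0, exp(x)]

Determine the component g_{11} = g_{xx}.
With x^1 = x, x^2 = y, g_{11} = g_{xx} is the row-1, column-1 entry of the matrix.
g_{11} = 2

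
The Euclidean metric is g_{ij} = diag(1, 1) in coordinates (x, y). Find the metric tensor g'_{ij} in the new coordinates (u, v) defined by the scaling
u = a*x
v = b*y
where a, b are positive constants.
Invert the transformation: x = u/a, y = v/b
g'_{ij} = (∂x^k/∂x'^i)(∂x^l/∂x'^j) g_{kl}; with g_{kl} = δ_{kl} this is Σ_k (∂x^k/∂x'^i)(∂x^k/∂x'^j).
Jacobian: ∂x/∂u = 1/a, ∂x/∂v = 0, ∂y/∂u = 0, ∂y/∂v = 1/b
g'_{uu} = (1/a)(1/a) + (0)(0) = 1/a^2
g'_{uv} = (1/a)(0) + (0)(1/b) = 0
g'_{vv} = (0)(0) + (1/b)(1/b) = 1/b^2
g'_{ij} = diag(1/a^2, 1/b^2)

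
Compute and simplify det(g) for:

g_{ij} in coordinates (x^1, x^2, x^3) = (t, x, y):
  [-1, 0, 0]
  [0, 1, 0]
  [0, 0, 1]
Diagonal metric: det(g) = g_{11}·g_{22}·g_{33}
= (-1)·(1)·(1)
det(g) = -1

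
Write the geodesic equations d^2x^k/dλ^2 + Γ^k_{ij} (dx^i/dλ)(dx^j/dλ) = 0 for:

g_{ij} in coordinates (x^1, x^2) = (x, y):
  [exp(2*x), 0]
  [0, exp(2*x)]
Geodesic equation: d^2x^k/dλ^2 + Γ^k_{ij} (dx^i/dλ)(dx^j/dλ) = 0.
Non-zero Christoffel symbols:
Γ^x_{x x} = 1
Γ^x_{y y} = -1
Γ^y_{x y} = 1
Substituting (the symmetric pair Γ^k_{ij}, Γ^k_{ji} combines into a factor 2):
d^2x/dλ^2 + (dx/dλ)^2 - (dy/dλ)^2 = 0
d^2y/dλ^2 + 2 (dx/dλ)(dy/dλ) = 0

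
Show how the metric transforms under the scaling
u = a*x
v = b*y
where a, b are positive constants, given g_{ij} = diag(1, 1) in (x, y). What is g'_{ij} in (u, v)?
Invert the transformation: x = u/a, y = v/b
g'_{ij} = (∂x^k/∂x'^i)(∂x^l/∂x'^j) g_{kl}; with g_{kl} = δ_{kl} this is Σ_k (∂x^k/∂x'^i)(∂x^k/∂x'^j).
Jacobian: ∂x/∂u = 1/a, ∂x/∂v = 0, ∂y/∂u = 0, ∂y/∂v = 1/b
g'_{uu} = (1/a)(1/a) + (0)(0) = 1/a^2
g'_{uv} = (1/a)(0) + (0)(1/b) = 0
g'_{vv} = (0)(0) + (1/b)(1/b) = 1/b^2
g'_{ij} = diag(1/a^2, 1/b^2)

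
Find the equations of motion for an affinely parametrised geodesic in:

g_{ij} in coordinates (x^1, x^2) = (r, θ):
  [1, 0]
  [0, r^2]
Geodesic equation: d^2x^k/dλ^2 + Γ^k_{ij} (dx^i/dλ)(dx^j/dλ) = 0.
Non-zero Christoffel symbols:
Γ^r_{θ θ} = -r
Γ^θ_{r θ} = 1/r
Substituting (the symmetric pair Γ^k_{ij}, Γ^k_{ji} combines into a factor 2):
d^2r/dλ^2 - r (dθ/dλ)^2 = 0
d^2θ/dλ^2 + (2/r) (dr/dλ)(dθ/dλ) = 0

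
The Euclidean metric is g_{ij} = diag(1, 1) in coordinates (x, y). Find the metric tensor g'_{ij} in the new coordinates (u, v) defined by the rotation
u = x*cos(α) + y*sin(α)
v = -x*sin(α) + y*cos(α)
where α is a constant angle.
Invert the transformation: x = u*cos(α) - v*sin(α), y = u*sin(α) + v*cos(α)
g'_{ij} = (∂x^k/∂x'^i)(∂x^l/∂x'^j) g_{kl}; with g_{kl} = δ_{kl} this is Σ_k (∂x^k/∂x'^i)(∂x^k/∂x'^j).
Jacobian: ∂x/∂u = cos(α), ∂x/∂v = -sin(α), ∂y/∂u = sin(α), ∂y/∂v = cos(α)
g'_{uu} = (cos(α))(cos(α)) + (sin(α))(sin(α)) = 1
g'_{uv} = (cos(α))(-sin(α)) + (sin(α))(cos(α)) = 0
g'_{vv} = (-sin(α))(-sin(α)) + (cos(α))(cos(α)) = 1
g'_{ij} = diag(1, 1)
The Euclidean metric is invariant under rotations.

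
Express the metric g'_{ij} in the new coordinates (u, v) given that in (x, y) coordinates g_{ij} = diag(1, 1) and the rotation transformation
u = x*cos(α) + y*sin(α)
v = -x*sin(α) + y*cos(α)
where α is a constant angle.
Invert the transformation: x = u*cos(α) - v*sin(α), y = u*sin(α) + v*cos(α)
g'_{ij} = (∂x^k/∂x'^i)(∂x^l/∂x'^j) g_{kl}; with g_{kl} = δ_{kl} this is Σ_k (∂x^k/∂x'^i)(∂x^k/∂x'^j).
Jacobian: ∂x/∂u = cos(α), ∂x/∂v = -sin(α), ∂y/∂u = sin(α), ∂y/∂v = cos(α)
g'_{uu} = (cos(α))(cos(α)) + (sin(α))(sin(α)) = 1
g'_{uv} = (cos(α))(-sin(α)) + (sin(α))(cos(α)) = 0
g'_{vv} = (-sin(α))(-sin(α)) + (cos(α))(cos(α)) = 1
g'_{ij} = diag(1, 1)
The Euclidean metric is invariant under rotations.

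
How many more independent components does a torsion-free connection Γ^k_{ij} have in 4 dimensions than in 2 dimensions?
Independent components in n dimensions: n × n(n+1)/2 = n^2(n+1)/2.
4D: 4 × 10 = 40
2D: 2 × 3 = 6
Difference = 40 - 6 = 34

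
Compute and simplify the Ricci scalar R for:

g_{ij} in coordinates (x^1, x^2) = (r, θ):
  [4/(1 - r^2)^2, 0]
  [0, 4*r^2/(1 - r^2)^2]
Non-zero Christoffel symbols (Γ^k_{ij} = Γ^k_{ji}):
Γ^r_{r r} = 2*r/(1 - r^2)
Γ^r_{θ θ} = (r^3 + r)/(r^2 - 1)
Γ^θ_{r θ} = (-r^2 - 1)/(r^3 - r)
Ricci tensor (R_{ij} = R^k_{ikj}): R_{rr} = -4/(r^2 - 1)^2, R_{rθ} = 0, R_{θθ} = -4*r^2/(r^2 - 1)^2
Inverse metric: g^{rr} = (1 - r^2)^2/4, g^{θθ} = (1 - r^2)^2/(4*r^2)
R = g^{ij} R_{ij} = ((1 - r^2)^2/4)(-4/(r^2 - 1)^2) + ((1 - r^2)^2/(4*r^2))(-4*r^2/(r^2 - 1)^2) = -2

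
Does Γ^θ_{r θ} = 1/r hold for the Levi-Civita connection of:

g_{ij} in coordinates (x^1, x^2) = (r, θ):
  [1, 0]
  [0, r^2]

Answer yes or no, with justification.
Γ^θ_{r θ} = (1/2) g^{θθ} (∂_r g_{θθ} + ∂_θ g_{θr} - ∂_θ g_{rθ}) = (1/2)(1/r^2)((2*r) + (0) - (0)) = 1/r
This equals the proposed value 1/r.
Yes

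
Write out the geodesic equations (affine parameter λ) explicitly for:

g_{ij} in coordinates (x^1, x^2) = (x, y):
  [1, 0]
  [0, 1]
Geodesic equation: d^2x^k/dλ^2 + Γ^k_{ij} (dx^i/dλ)(dx^j/dλ) = 0.
All Christoffel symbols vanish, so the geodesics are straight lines:
d^2x/dλ^2 = 0
d^2y/dλ^2 = 0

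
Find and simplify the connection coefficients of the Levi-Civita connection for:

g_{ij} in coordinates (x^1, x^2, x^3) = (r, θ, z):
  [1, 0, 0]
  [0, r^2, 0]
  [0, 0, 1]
Using Γ^k_{ij} = (1/2) g^{km} (∂_i g_{mj} + ∂_j g_{mi} - ∂_m g_{ij}); the metric is diagonal, so only the m = k term contributes.
Non-zero symbols (using the symmetry Γ^k_{ij} = Γ^k_{ji}):
Γ^r_{θ θ} = (1/2) g^{rr} (∂_θ g_{rθ} + ∂_θ g_{rθ} - ∂_r g_{θθ}) = (1/2)(1)((0) + (0) - (2*r)) = -r
Γ^θ_{r θ} = (1/2) g^{θθ} (∂_r g_{θθ} + ∂_θ g_{θr} - ∂_θ g_{rθ}) = (1/2)(1/r^2)((2*r) + (0) - (0)) = 1/r
All other Christoffel symbols are zero.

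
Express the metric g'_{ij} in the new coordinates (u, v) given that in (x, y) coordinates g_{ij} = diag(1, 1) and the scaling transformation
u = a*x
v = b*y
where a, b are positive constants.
Invert the transformation: x = u/a, y = v/b
g'_{ij} = (∂x^k/∂x'^i)(∂x^l/∂x'^j) g_{kl}; with g_{kl} = δ_{kl} this is Σ_k (∂x^k/∂x'^i)(∂x^k/∂x'^j).
Jacobian: ∂x/∂u = 1/a, ∂x/∂v = 0, ∂y/∂u = 0, ∂y/∂v = 1/b
g'_{uu} = (1/a)(1/a) + (0)(0) = 1/a^2
g'_{uv} = (1/a)(0) + (0)(1/b) = 0
g'_{vv} = (0)(0) + (1/b)(1/b) = 1/b^2
g'_{ij} = diag(1/a^2, 1/b^2)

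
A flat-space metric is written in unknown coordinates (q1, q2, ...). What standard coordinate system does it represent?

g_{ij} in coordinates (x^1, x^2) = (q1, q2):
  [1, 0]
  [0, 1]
All components are constant and the metric is the identity, i.e. orthonormal rectilinear coordinates.
Cartesian (2D) coordinates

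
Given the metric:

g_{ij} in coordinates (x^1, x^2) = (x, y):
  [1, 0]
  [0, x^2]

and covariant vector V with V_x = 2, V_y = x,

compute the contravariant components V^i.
Inverse metric (diagonal): g^{xx} = 1, g^{yy} = 1/x^2
V^i = g^{ij} V_j:
V^x = (1)(2) + (0)(x) = 2
V^y = (0)(2) + (1/x^2)(x) = 1/x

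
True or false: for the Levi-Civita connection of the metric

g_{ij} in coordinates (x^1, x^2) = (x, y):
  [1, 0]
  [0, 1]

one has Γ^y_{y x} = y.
Γ^y_{y x} = (1/2) g^{yy} (∂_y g_{yx} + ∂_x g_{yy} - ∂_y g_{yx}) = (1/2)(1)((0) + (0) - (0)) = 0
This differs from the proposed value y.
False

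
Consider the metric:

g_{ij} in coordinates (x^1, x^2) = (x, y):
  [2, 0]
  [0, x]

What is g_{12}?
With x^1 = x, x^2 = y, g_{12} = g_{xy} is the row-1, column-2 entry of the matrix.
g_{12} = 0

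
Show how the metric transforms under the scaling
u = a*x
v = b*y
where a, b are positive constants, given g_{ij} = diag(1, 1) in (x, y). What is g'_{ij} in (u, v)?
Invert the transformation: x = u/a, y = v/b
g'_{ij} = (∂x^k/∂x'^i)(∂x^l/∂x'^j) g_{kl}; with g_{kl} = δ_{kl} this is Σ_k (∂x^k/∂x'^i)(∂x^k/∂x'^j).
Jacobian: ∂x/∂u = 1/a, ∂x/∂v = 0, ∂y/∂u = 0, ∂y/∂v = 1/b
g'_{uu} = (1/a)(1/a) + (0)(0) = 1/a^2
g'_{uv} = (1/a)(0) + (0)(1/b) = 0
g'_{vv} = (0)(0) + (1/b)(1/b) = 1/b^2
g'_{ij} = diag(1/a^2, 1/b^2)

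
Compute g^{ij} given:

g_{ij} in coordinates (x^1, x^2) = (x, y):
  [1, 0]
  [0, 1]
The metric is diagonal, so g^{ij} is diagonal with entries 1/g_{ii}: diag(1, 1).
g^{ij}:
  [1, 0]
  [0, 1]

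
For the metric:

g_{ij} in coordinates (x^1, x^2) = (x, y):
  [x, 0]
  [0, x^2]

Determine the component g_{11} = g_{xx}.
With x^1 = x, x^2 = y, g_{11} = g_{xx} is the row-1, column-1 entry of the matrix.
g_{11} = x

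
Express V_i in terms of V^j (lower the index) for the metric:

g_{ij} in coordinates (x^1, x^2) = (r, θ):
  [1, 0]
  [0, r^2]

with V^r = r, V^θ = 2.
V_i = g_{ij} V^j:
V_r = (1)(r) + (0)(2) = r
V_θ = (0)(r) + (r^2)(2) = 2*r^2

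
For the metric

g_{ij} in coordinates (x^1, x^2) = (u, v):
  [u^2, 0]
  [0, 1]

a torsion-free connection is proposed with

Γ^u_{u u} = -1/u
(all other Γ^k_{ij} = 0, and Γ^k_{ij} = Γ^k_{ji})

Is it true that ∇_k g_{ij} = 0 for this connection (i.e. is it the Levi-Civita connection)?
Using ∇_k g_{ij} = ∂_k g_{ij} - Γ^m_{ki} g_{mj} - Γ^m_{kj} g_{im}:
∇_u g_{uu} = (2*u) - (-u) - (-u) = 4*u ≠ 0
So the connection is not metric compatible (it is not the Levi-Civita connection).
No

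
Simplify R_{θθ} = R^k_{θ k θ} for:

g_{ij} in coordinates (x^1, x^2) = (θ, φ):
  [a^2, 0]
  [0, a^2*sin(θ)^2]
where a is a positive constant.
Non-zero Christoffel symbols (Γ^k_{ij} = Γ^k_{ji}):
Γ^θ_{φ φ} = -sin(2*θ)/2
Γ^φ_{θ φ} = 1/tan(θ)
R^θ_{θ θ θ} = 0 (a repeated index in an antisymmetric pair)
R^φ_{θ φ θ} = ∂_φ Γ^φ_{θ θ} - ∂_θ Γ^φ_{θ φ} + Γ^φ_{φ m} Γ^m_{θ θ} - Γ^φ_{θ m} Γ^m_{θ φ}
  = (0) - (-1/sin(θ)^2) + (0) - (1/tan(θ)^2) = 1
R_{θθ} = R^θ_{θ θ θ} + R^φ_{θ φ θ} = (0) + (1) = 1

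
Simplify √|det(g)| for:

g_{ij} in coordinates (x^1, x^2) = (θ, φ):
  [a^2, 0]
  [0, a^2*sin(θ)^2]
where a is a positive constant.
det(g) = a^4*sin(θ)^2
√|det(g)| = a^2*sin(θ) (taking 0 < θ < π so that |sin(θ)| = sin(θ))
Volume element: dV = a^2*sin(θ) dθ dφ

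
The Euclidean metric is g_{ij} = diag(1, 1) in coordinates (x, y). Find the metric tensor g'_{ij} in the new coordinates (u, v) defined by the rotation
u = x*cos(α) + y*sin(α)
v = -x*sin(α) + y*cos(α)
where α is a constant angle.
Invert the transformation: x = u*cos(α) - v*sin(α), y = u*sin(α) + v*cos(α)
g'_{ij} = (∂x^k/∂x'^i)(∂x^l/∂x'^j) g_{kl}; with g_{kl} = δ_{kl} this is Σ_k (∂x^k/∂x'^i)(∂x^k/∂x'^j).
Jacobian: ∂x/∂u = cos(α), ∂x/∂v = -sin(α), ∂y/∂u = sin(α), ∂y/∂v = cos(α)
g'_{uu} = (cos(α))(cos(α)) + (sin(α))(sin(α)) = 1
g'_{uv} = (cos(α))(-sin(α)) + (sin(α))(cos(α)) = 0
g'_{vv} = (-sin(α))(-sin(α)) + (cos(α))(cos(α)) = 1
g'_{ij} = diag(1, 1)
The Euclidean metric is invariant under rotations.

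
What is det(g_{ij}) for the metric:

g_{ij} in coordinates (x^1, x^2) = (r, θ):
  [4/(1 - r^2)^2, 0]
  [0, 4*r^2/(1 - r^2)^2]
For a 2×2 metric: det(g) = g_{11}·g_{22} - g_{12}·g_{21}
= (4/(1 - r^2)^2)·(4*r^2/(1 - r^2)^2) - (0)·(0)
= 16*r^2/(1 - r^2)^4 - 0
det(g) = 16*r^2/(1 - r^2)^4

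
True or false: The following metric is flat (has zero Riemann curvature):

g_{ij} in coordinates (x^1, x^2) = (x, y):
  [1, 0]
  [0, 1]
All metric components are constant, so every Christoffel symbol vanishes and R^i_{jkl} = 0.
True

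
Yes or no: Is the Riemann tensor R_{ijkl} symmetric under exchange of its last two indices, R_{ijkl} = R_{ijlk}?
It is antisymmetric in the last pair: R_{ijkl} = -R_{ijlk}.
No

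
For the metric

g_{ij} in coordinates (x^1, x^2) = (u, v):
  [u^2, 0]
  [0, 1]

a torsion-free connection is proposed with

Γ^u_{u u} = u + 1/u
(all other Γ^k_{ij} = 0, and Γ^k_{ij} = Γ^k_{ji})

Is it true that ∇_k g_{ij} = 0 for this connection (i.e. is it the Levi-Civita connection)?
Using ∇_k g_{ij} = ∂_k g_{ij} - Γ^m_{ki} g_{mj} - Γ^m_{kj} g_{im}:
∇_u g_{uu} = (2*u) - (u^3 + u) - (u^3 + u) = -2*u^3 ≠ 0
So the connection is not metric compatible (it is not the Levi-Civita connection).
No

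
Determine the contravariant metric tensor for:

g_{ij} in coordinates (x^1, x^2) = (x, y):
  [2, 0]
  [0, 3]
The metric is diagonal, so g^{ij} is diagonal with entries 1/g_{ii}: diag(1/2, 1/3).
g^{ij}:
  [1/2, 0]
  [0, 1/3]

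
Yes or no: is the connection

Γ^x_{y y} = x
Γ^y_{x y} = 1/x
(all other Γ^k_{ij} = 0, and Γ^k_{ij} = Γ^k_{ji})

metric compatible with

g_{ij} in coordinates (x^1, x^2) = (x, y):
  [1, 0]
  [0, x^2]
Using ∇_k g_{ij} = ∂_k g_{ij} - Γ^m_{ki} g_{mj} - Γ^m_{kj} g_{im}:
∇_y g_{xy} = (0) - (x) - (x) = -2*x ≠ 0
So the connection is not metric compatible (it is not the Levi-Civita connection).
No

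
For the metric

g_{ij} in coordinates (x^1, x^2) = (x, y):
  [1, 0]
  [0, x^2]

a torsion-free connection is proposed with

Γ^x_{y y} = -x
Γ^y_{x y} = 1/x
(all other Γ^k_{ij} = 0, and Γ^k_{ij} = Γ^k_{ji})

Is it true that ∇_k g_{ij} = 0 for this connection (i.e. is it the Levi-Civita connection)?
Using ∇_k g_{ij} = ∂_k g_{ij} - Γ^m_{ki} g_{mj} - Γ^m_{kj} g_{im}:
e.g. ∇_x g_{yy} = (2*x) - (x) - (x) = 0
Every component ∇_k g_{ij} vanishes: the connection is metric compatible.
Yes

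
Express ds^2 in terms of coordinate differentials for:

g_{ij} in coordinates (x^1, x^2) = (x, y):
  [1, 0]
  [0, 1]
ds^2 = g_{ij} dx^i dx^j; only the non-zero components contribute.
ds^2 = dx^2 + dy^2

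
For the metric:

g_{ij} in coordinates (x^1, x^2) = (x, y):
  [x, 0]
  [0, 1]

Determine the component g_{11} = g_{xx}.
With x^1 = x, x^2 = y, g_{11} = g_{xx} is the row-1, column-1 entry of the matrix.
g_{11} = x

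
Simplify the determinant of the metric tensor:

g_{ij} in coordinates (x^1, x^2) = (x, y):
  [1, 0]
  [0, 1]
For a 2×2 metric: det(g) = g_{11}·g_{22} - g_{12}·g_{21}
= (1)·(1) - (0)·(0)
= 1 - 0
det(g) = 1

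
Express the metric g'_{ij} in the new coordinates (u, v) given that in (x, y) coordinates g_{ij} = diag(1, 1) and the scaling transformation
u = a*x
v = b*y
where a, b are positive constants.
Invert the transformation: x = u/a, y = v/b
g'_{ij} = (∂x^k/∂x'^i)(∂x^l/∂x'^j) g_{kl}; with g_{kl} = δ_{kl} this is Σ_k (∂x^k/∂x'^i)(∂x^k/∂x'^j).
Jacobian: ∂x/∂u = 1/a, ∂x/∂v = 0, ∂y/∂u = 0, ∂y/∂v = 1/b
g'_{uu} = (1/a)(1/a) + (0)(0) = 1/a^2
g'_{uv} = (1/a)(0) + (0)(1/b) = 0
g'_{vv} = (0)(0) + (1/b)(1/b) = 1/b^2
g'_{ij} = diag(1/a^2, 1/b^2)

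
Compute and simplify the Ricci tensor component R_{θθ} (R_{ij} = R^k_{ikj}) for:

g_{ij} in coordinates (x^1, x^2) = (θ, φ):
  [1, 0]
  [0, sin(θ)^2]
Non-zero Christoffel symbols (Γ^k_{ij} = Γ^k_{ji}):
Γ^θ_{φ φ} = -sin(2*θ)/2
Γ^φ_{θ φ} = 1/tan(θ)
R^θ_{θ θ θ} = 0 (a repeated index in an antisymmetric pair)
R^φ_{θ φ θ} = ∂_φ Γ^φ_{θ θ} - ∂_θ Γ^φ_{θ φ} + Γ^φ_{φ m} Γ^m_{θ θ} - Γ^φ_{θ m} Γ^m_{θ φ}
  = (0) - (-1/sin(θ)^2) + (0) - (1/tan(θ)^2) = 1
R_{θθ} = R^θ_{θ θ θ} + R^φ_{θ φ θ} = (0) + (1) = 1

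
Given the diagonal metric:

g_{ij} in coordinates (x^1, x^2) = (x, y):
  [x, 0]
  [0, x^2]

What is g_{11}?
With x^1 = x, x^2 = y, g_{11} = g_{xx} is the row-1, column-1 entry of the matrix.
g_{11} = x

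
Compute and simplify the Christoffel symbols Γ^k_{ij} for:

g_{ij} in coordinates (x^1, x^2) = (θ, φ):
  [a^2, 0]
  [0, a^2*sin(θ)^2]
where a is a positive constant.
Using Γ^k_{ij} = (1/2) g^{km} (∂_i g_{mj} + ∂_j g_{mi} - ∂_m g_{ij}); the metric is diagonal, so only the m = k term contributes.
Non-zero symbols (using the symmetry Γ^k_{ij} = Γ^k_{ji}):
Γ^θ_{φ φ} = (1/2) g^{θθ} (∂_φ g_{θφ} + ∂_φ g_{θφ} - ∂_θ g_{φφ}) = (1/2)(1/a^2)((0) + (0) - (a^2*sin(2*θ))) = -sin(2*θ)/2
Γ^φ_{θ φ} = (1/2) g^{φφ} (∂_θ g_{φφ} + ∂_φ g_{φθ} - ∂_φ g_{θφ}) = (1/2)(1/(a^2*sin(θ)^2))((a^2*sin(2*θ)) + (0) - (0)) = 1/tan(θ)
All other Christoffel symbols are zero.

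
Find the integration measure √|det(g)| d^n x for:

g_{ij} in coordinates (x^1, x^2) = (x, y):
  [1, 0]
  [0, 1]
det(g) = 1
√|det(g)| = 1
Volume element: dV = 1 dx dy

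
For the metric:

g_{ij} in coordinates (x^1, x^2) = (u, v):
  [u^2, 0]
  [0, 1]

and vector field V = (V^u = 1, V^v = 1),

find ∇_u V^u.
Non-zero Christoffel symbols:
Γ^u_{u u} = 1/u
∇_u V^u = ∂_u V^u + Γ^u_{u j} V^j
  = (0) + (1/u)(1) + (0)(1)
  = 1/u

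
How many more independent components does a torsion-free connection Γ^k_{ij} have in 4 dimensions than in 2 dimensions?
Independent components in n dimensions: n × n(n+1)/2 = n^2(n+1)/2.
4D: 4 × 10 = 40
2D: 2 × 3 = 6
Difference = 40 - 6 = 34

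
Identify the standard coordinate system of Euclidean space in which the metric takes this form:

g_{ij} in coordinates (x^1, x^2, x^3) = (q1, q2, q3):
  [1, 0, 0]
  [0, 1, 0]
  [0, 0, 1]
All components are constant and the metric is the identity, i.e. orthonormal rectilinear coordinates.
Cartesian (3D) coordinates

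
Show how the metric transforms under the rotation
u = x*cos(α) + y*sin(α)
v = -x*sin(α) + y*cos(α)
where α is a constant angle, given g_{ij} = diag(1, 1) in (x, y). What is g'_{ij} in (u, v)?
Invert the transformation: x = u*cos(α) - v*sin(α), y = u*sin(α) + v*cos(α)
g'_{ij} = (∂x^k/∂x'^i)(∂x^l/∂x'^j) g_{kl}; with g_{kl} = δ_{kl} this is Σ_k (∂x^k/∂x'^i)(∂x^k/∂x'^j).
Jacobian: ∂x/∂u = cos(α), ∂x/∂v = -sin(α), ∂y/∂u = sin(α), ∂y/∂v = cos(α)
g'_{uu} = (cos(α))(cos(α)) + (sin(α))(sin(α)) = 1
g'_{uv} = (cos(α))(-sin(α)) + (sin(α))(cos(α)) = 0
g'_{vv} = (-sin(α))(-sin(α)) + (cos(α))(cos(α)) = 1
g'_{ij} = diag(1, 1)
The Euclidean metric is invariant under rotations.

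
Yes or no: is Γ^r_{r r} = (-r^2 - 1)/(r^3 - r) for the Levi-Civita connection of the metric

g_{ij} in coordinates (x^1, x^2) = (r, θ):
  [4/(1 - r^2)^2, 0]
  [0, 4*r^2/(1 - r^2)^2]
Γ^r_{r r} = (1/2) g^{rr} (∂_r g_{rr} + ∂_r g_{rr} - ∂_r g_{rr}) = (1/2)((1 - r^2)^2/4)((16*r/(1 - r^2)^3) + (16*r/(1 - r^2)^3) - (16*r/(1 - r^2)^3)) = 2*r/(1 - r^2)
This differs from the proposed value (-r^2 - 1)/(r^3 - r).
No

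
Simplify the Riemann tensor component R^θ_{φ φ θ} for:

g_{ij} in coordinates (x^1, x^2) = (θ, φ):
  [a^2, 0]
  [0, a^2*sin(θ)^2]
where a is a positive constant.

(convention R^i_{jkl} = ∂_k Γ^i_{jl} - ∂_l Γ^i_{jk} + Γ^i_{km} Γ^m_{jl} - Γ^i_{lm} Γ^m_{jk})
Non-zero Christoffel symbols (Γ^k_{ij} = Γ^k_{ji}):
Γ^θ_{φ φ} = -sin(2*θ)/2
Γ^φ_{θ φ} = 1/tan(θ)
R^θ_{φ φ θ} = ∂_φ Γ^θ_{φ θ} - ∂_θ Γ^θ_{φ φ} + Γ^θ_{φ m} Γ^m_{φ θ} - Γ^θ_{θ m} Γ^m_{φ φ}
  = (0) - (-cos(2*θ)) + (-cos(θ)^2) - (0) = -sin(θ)^2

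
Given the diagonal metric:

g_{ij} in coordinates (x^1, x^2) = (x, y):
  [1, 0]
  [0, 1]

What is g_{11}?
With x^1 = x, x^2 = y, g_{11} = g_{xx} is the row-1, column-1 entry of the matrix.
g_{11} = 1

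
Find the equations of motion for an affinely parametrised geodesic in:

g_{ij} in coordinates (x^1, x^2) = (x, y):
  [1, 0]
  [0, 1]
Geodesic equation: d^2x^k/dλ^2 + Γ^k_{ij} (dx^i/dλ)(dx^j/dλ) = 0.
All Christoffel symbols vanish, so the geodesics are straight lines:
d^2x/dλ^2 = 0
d^2y/dλ^2 = 0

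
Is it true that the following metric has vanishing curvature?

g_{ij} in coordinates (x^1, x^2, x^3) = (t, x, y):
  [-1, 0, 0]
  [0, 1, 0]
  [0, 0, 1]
All metric components are constant, so every Christoffel symbol vanishes and R^i_{jkl} = 0.
Yes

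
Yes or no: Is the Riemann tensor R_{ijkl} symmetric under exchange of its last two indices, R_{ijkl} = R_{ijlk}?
It is antisymmetric in the last pair: R_{ijkl} = -R_{ijlk}.
No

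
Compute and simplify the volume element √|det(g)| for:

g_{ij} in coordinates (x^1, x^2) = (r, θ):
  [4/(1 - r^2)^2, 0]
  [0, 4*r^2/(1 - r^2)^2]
det(g) = 16*r^2/(1 - r^2)^4
√|det(g)| = 4*r/(r^2 - 1)^2
Volume element: dV = 4*r/(r^2 - 1)^2 dr dθ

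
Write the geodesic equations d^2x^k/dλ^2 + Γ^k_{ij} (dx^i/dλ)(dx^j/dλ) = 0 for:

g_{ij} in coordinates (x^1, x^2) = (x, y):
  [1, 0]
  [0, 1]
Geodesic equation: d^2x^k/dλ^2 + Γ^k_{ij} (dx^i/dλ)(dx^j/dλ) = 0.
All Christoffel symbols vanish, so the geodesics are straight lines:
d^2x/dλ^2 = 0
d^2y/dλ^2 = 0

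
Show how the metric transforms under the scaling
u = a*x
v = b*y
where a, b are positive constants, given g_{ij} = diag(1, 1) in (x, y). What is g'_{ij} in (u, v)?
Invert the transformation: x = u/a, y = v/b
g'_{ij} = (∂x^k/∂x'^i)(∂x^l/∂x'^j) g_{kl}; with g_{kl} = δ_{kl} this is Σ_k (∂x^k/∂x'^i)(∂x^k/∂x'^j).
Jacobian: ∂x/∂u = 1/a, ∂x/∂v = 0, ∂y/∂u = 0, ∂y/∂v = 1/b
g'_{uu} = (1/a)(1/a) + (0)(0) = 1/a^2
g'_{uv} = (1/a)(0) + (0)(1/b) = 0
g'_{vv} = (0)(0) + (1/b)(1/b) = 1/b^2
g'_{ij} = diag(1/a^2, 1/b^2)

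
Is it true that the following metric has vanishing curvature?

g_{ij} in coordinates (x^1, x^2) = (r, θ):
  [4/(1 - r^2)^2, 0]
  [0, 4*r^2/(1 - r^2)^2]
Non-zero Christoffel symbols:
Γ^r_{r r} = 2*r/(1 - r^2)
Γ^r_{θ θ} = (r^3 + r)/(r^2 - 1)
Γ^θ_{r θ} = (-r^2 - 1)/(r^3 - r)
Ricci tensor: R_{rr} = -4/(r^2 - 1)^2, R_{rθ} = 0, R_{θθ} = -4*r^2/(r^2 - 1)^2
The Ricci tensor is non-zero, so the Riemann tensor is non-zero: not flat.
No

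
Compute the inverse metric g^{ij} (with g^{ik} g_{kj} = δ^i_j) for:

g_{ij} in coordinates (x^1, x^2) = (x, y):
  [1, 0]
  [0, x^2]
The metric is diagonal, so g^{ij} is diagonal with entries 1/g_{ii}: diag(1, 1/(x^2)).
g^{ij}:
  [1, 0]
  [0, 1/x^2]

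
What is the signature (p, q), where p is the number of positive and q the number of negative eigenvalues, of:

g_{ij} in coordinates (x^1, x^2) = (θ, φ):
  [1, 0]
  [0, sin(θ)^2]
The metric is diagonal, so its eigenvalues are the diagonal entries: 1, sin(θ)^2 (at a generic point, where coordinate-dependent entries are positive).
2 positive, 0 negative.
(2, 0) - Riemannian (positive definite)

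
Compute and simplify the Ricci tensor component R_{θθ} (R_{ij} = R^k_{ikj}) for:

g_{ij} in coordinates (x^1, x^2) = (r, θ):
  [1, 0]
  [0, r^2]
Non-zero Christoffel symbols (Γ^k_{ij} = Γ^k_{ji}):
Γ^r_{θ θ} = -r
Γ^θ_{r θ} = 1/r
R^r_{θ r θ} = ∂_r Γ^r_{θ θ} - ∂_θ Γ^r_{θ r} + Γ^r_{r m} Γ^m_{θ θ} - Γ^r_{θ m} Γ^m_{θ r}
  = (-1) - (0) + (0) - (-1) = 0
R^θ_{θ θ θ} = 0 (a repeated index in an antisymmetric pair)
R_{θθ} = R^r_{θ r θ} + R^θ_{θ θ θ} = (0) + (0) = 0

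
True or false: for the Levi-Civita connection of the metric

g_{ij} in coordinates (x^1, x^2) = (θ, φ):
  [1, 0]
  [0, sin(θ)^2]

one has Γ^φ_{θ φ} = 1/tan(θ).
Γ^φ_{θ φ} = (1/2) g^{φφ} (∂_θ g_{φφ} + ∂_φ g_{φθ} - ∂_φ g_{θφ}) = (1/2)(1/sin(θ)^2)((sin(2*θ)) + (0) - (0)) = 1/tan(θ)
This equals the proposed value 1/tan(θ).
True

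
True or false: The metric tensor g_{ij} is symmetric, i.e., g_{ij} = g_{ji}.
By definition the metric is a symmetric bilinear form, g_{ij} = g_{ji}.
True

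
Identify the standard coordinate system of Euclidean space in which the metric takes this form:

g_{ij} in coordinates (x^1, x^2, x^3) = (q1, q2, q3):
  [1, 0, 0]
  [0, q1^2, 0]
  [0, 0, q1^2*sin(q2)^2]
The line element ds^2 = dq1^2 + q1^2 dq2^2 + q1^2 sin(q2)^2 dq3^2 is dr^2 + r^2 dθ^2 + r^2 sin(θ)^2 dφ^2 with q1 = r, q2 = θ, q3 = φ.
spherical coordinates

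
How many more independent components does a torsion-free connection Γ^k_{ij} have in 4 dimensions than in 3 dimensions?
Independent components in n dimensions: n × n(n+1)/2 = n^2(n+1)/2.
4D: 4 × 10 = 40
3D: 3 × 6 = 18
Difference = 40 - 18 = 22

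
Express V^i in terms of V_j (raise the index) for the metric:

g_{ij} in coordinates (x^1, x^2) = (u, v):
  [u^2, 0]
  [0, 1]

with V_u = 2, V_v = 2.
Inverse metric (diagonal): g^{uu} = 1/u^2, g^{vv} = 1
V^i = g^{ij} V_j:
V^u = (1/u^2)(2) + (0)(2) = 2/u^2
V^v = (0)(2) + (1)(2) = 2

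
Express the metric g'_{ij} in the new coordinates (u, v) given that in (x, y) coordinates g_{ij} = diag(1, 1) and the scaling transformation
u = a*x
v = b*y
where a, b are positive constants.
Invert the transformation: x = u/a, y = v/b
g'_{ij} = (∂x^k/∂x'^i)(∂x^l/∂x'^j) g_{kl}; with g_{kl} = δ_{kl} this is Σ_k (∂x^k/∂x'^i)(∂x^k/∂x'^j).
Jacobian: ∂x/∂u = 1/a, ∂x/∂v = 0, ∂y/∂u = 0, ∂y/∂v = 1/b
g'_{uu} = (1/a)(1/a) + (0)(0) = 1/a^2
g'_{uv} = (1/a)(0) + (0)(1/b) = 0
g'_{vv} = (0)(0) + (1/b)(1/b) = 1/b^2
g'_{ij} = diag(1/a^2, 1/b^2)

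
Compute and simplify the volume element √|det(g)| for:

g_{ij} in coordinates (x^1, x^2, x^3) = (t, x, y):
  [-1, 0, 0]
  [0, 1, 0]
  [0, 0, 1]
det(g) = -1
√|det(g)| = 1
Volume element: dV = 1 dt dx dy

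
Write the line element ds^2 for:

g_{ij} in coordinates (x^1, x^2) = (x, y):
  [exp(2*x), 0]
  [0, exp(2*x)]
ds^2 = g_{ij} dx^i dx^j; only the non-zero components contribute.
ds^2 = exp(2*x) dx^2 + exp(2*x) dy^2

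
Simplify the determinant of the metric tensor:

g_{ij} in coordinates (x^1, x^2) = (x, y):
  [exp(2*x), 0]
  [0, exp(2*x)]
For a 2×2 metric: det(g) = g_{11}·g_{22} - g_{12}·g_{21}
= (exp(2*x))·(exp(2*x)) - (0)·(0)
= exp(4*x) - 0
det(g) = exp(4*x)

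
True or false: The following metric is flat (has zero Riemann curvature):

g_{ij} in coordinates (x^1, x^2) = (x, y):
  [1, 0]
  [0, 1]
All metric components are constant, so every Christoffel symbol vanishes and R^i_{jkl} = 0.
True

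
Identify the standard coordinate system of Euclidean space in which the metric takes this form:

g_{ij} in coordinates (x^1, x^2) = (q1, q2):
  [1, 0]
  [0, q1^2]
The line element ds^2 = dq1^2 + q1^2 dq2^2 is dr^2 + r^2 dθ^2 with q1 = r, q2 = θ.
polar coordinates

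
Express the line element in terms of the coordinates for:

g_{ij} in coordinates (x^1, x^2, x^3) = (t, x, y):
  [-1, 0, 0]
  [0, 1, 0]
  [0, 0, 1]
ds^2 = g_{ij} dx^i dx^j; only the non-zero components contribute.
ds^2 = -dt^2 + dx^2 + dy^2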